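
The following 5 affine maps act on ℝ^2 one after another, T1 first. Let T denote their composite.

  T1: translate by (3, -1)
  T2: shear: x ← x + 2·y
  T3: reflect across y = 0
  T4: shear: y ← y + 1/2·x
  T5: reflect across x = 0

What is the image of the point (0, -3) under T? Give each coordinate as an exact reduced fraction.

T1 translate by (3, -1): (0, -3) → (3, -4)
T2 shear: x ← x + 2·y: (3, -4) → (-5, -4)
T3 reflect across y = 0: (-5, -4) → (-5, 4)
T4 shear: y ← y + 1/2·x: (-5, 4) → (-5, 3/2)
T5 reflect across x = 0: (-5, 3/2) → (5, 3/2)

T(p) = (5, 3/2)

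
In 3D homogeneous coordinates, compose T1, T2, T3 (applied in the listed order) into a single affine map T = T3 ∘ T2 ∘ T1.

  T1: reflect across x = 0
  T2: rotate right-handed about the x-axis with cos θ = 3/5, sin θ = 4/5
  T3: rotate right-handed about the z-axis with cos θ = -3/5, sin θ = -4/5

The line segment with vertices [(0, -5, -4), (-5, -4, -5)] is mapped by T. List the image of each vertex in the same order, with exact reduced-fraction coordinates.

T1 reflect across x = 0: (0, -5, -4) → (0, -5, -4); (-5, -4, -5) → (5, -4, -5)
T2 rotate right-handed about the x-axis with cos θ = 3/5, sin θ = 4/5: (0, -5, -4) → (0, 1/5, -32/5); (5, -4, -5) → (5, 8/5, -31/5)
T3 rotate right-handed about the z-axis with cos θ = -3/5, sin θ = -4/5: (0, 1/5, -32/5) → (4/25, -3/25, -32/5); (5, 8/5, -31/5) → (-43/25, -124/25, -31/5)

image vertices: (4/25, -3/25, -32/5), (-43/25, -124/25, -31/5)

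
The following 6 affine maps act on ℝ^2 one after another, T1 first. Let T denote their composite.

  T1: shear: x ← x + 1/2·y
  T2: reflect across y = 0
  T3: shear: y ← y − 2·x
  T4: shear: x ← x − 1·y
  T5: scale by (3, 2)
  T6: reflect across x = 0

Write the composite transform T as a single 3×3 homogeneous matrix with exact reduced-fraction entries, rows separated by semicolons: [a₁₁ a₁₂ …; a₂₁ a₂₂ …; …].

T1 = [1 1/2 0; 0 1 0; 0 0 1]
T2·T1 = [1 1/2 0; 0 -1 0; 0 0 1]
T3·…·T1 = [1 1/2 0; -2 -2 0; 0 0 1]
T4·…·T1 = [3 5/2 0; -2 -2 0; 0 0 1]
T5·…·T1 = [9 15/2 0; -4 -4 0; 0 0 1]
T6·…·T1 = [-9 -15/2 0; -4 -4 0; 0 0 1]

T = [-9 -15/2 0; -4 -4 0; 0 0 1]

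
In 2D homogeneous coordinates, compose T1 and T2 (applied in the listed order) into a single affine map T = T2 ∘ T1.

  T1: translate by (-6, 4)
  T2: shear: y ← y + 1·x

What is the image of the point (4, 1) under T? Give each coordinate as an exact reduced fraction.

T(p) = (-2, 3)

T1 translate by (-6, 4): (4, 1) → (-2, 5)
T2 shear: y ← y + 1·x: (-2, 5) → (-2, 3)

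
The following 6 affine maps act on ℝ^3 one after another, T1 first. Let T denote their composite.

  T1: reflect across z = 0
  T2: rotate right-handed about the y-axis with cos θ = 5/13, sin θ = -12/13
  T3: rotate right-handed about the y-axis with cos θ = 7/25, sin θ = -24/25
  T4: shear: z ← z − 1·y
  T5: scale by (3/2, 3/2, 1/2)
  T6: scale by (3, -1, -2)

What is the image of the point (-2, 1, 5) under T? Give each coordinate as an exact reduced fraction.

T1 reflect across z = 0: (-2, 1, 5) → (-2, 1, -5)
T2 rotate right-handed about the y-axis with cos θ = 5/13, sin θ = -12/13: (-2, 1, -5) → (50/13, 1, -49/13)
T3 rotate right-handed about the y-axis with cos θ = 7/25, sin θ = -24/25: (50/13, 1, -49/13) → (1526/325, 1, 857/325)
T4 shear: z ← z − 1·y: (1526/325, 1, 857/325) → (1526/325, 1, 532/325)
T5 scale by (3/2, 3/2, 1/2): (1526/325, 1, 532/325) → (2289/325, 3/2, 266/325)
T6 scale by (3, -1, -2): (2289/325, 3/2, 266/325) → (6867/325, -3/2, -532/325)

T(p) = (6867/325, -3/2, -532/325)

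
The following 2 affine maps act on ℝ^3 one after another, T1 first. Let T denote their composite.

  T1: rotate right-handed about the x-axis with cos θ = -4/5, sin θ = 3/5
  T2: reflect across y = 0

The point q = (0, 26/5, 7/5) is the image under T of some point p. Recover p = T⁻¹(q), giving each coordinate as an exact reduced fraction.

p = (0, 5, 2)

T1 = [1 0 0 0; 0 -4/5 -3/5 0; 0 3/5 -4/5 0; 0 0 0 1]
T2·T1 = [1 0 0 0; 0 4/5 3/5 0; 0 3/5 -4/5 0; 0 0 0 1]
det M = -1; M⁻¹ = [1 0 0 0; 0 4/5 3/5 0; 0 3/5 -4/5 0; 0 0 0 1]
M⁻¹ · (0, 26/5, 7/5)ᵀ = (0, 5, 2)ᵀ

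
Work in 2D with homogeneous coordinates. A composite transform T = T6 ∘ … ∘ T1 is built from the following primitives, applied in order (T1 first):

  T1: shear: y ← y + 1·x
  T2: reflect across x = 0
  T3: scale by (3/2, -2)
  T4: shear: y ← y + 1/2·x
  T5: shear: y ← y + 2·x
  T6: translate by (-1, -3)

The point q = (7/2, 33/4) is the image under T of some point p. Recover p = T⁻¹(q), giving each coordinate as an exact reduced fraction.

T1 = [1 0 0; 1 1 0; 0 0 1]
T2·T1 = [-1 0 0; 1 1 0; 0 0 1]
T3·…·T1 = [-3/2 0 0; -2 -2 0; 0 0 1]
T4·…·T1 = [-3/2 0 0; -11/4 -2 0; 0 0 1]
T5·…·T1 = [-3/2 0 0; -23/4 -2 0; 0 0 1]
T6·…·T1 = [-3/2 0 -1; -23/4 -2 -3; 0 0 1]
det M = 3; M⁻¹ = [-2/3 0 -2/3; 23/12 -1/2 5/12; 0 0 1]
M⁻¹ · (7/2, 33/4)ᵀ = (-3, 3)ᵀ

p = (-3, 3)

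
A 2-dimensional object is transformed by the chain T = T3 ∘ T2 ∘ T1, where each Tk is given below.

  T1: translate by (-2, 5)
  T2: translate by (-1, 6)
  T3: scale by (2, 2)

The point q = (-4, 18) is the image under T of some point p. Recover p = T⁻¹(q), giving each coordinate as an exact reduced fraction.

p = (1, -2)

T1 = [1 0 -2; 0 1 5; 0 0 1]
T2·T1 = [1 0 -3; 0 1 11; 0 0 1]
T3·…·T1 = [2 0 -6; 0 2 22; 0 0 1]
det M = 4; M⁻¹ = [1/2 0 3; 0 1/2 -11; 0 0 1]
M⁻¹ · (-4, 18)ᵀ = (1, -2)ᵀ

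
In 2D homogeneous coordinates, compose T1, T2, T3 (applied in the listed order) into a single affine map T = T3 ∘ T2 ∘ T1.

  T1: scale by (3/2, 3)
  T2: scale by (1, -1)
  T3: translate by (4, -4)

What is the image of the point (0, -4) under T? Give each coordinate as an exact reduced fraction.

T(p) = (4, 8)

T1 scale by (3/2, 3): (0, -4) → (0, -12)
T2 scale by (1, -1): (0, -12) → (0, 12)
T3 translate by (4, -4): (0, 12) → (4, 8)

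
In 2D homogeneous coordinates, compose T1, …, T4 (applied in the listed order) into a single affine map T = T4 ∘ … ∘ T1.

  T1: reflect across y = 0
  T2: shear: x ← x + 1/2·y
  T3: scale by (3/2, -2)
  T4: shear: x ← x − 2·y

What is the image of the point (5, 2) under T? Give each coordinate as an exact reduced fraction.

T(p) = (-2, 4)

T1 reflect across y = 0: (5, 2) → (5, -2)
T2 shear: x ← x + 1/2·y: (5, -2) → (4, -2)
T3 scale by (3/2, -2): (4, -2) → (6, 4)
T4 shear: x ← x − 2·y: (6, 4) → (-2, 4)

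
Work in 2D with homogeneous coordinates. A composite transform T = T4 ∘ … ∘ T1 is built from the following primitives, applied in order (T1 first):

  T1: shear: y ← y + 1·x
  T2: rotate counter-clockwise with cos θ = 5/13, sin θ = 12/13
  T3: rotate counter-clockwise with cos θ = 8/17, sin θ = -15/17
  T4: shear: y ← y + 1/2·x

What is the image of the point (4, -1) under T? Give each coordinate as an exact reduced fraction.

T(p) = (817/221, 2305/442)

T1 shear: y ← y + 1·x: (4, -1) → (4, 3)
T2 rotate counter-clockwise with cos θ = 5/13, sin θ = 12/13: (4, 3) → (-16/13, 63/13)
T3 rotate counter-clockwise with cos θ = 8/17, sin θ = -15/17: (-16/13, 63/13) → (817/221, 744/221)
T4 shear: y ← y + 1/2·x: (817/221, 744/221) → (817/221, 2305/442)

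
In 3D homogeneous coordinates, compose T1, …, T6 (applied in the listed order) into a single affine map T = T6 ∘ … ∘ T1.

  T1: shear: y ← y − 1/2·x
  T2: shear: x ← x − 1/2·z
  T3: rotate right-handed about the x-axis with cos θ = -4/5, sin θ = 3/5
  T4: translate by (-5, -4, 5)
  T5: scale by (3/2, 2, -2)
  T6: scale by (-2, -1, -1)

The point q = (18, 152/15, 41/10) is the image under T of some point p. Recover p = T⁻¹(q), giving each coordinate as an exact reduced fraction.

p = (1/2, -2/3, 3)

T1 = [1 0 0 0; -1/2 1 0 0; 0 0 1 0; 0 0 0 1]
T2·T1 = [1 0 -1/2 0; -1/2 1 0 0; 0 0 1 0; 0 0 0 1]
T3·…·T1 = [1 0 -1/2 0; 2/5 -4/5 -3/5 0; -3/10 3/5 -4/5 0; 0 0 0 1]
T4·…·T1 = [1 0 -1/2 -5; 2/5 -4/5 -3/5 -4; -3/10 3/5 -4/5 5; 0 0 0 1]
T5·…·T1 = [3/2 0 -3/4 -15/2; 4/5 -8/5 -6/5 -8; 3/5 -6/5 8/5 -10; 0 0 0 1]
T6·…·T1 = [-3 0 3/2 15; -4/5 8/5 6/5 8; -3/5 6/5 -8/5 10; 0 0 0 1]
det M = 12; M⁻¹ = [-1/3 3/20 -1/5 29/5; -1/6 19/40 1/5 -33/10; 0 3/10 -2/5 8/5; 0 0 0 1]
M⁻¹ · (18, 152/15, 41/10)ᵀ = (1/2, -2/3, 3)ᵀ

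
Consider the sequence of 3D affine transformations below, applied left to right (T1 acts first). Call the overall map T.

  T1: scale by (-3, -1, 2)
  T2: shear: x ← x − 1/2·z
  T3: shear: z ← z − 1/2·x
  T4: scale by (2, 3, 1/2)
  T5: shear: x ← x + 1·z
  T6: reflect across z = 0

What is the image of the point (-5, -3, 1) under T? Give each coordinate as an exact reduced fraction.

T(p) = (51/2, 9, 5/2)

T1 scale by (-3, -1, 2): (-5, -3, 1) → (15, 3, 2)
T2 shear: x ← x − 1/2·z: (15, 3, 2) → (14, 3, 2)
T3 shear: z ← z − 1/2·x: (14, 3, 2) → (14, 3, -5)
T4 scale by (2, 3, 1/2): (14, 3, -5) → (28, 9, -5/2)
T5 shear: x ← x + 1·z: (28, 9, -5/2) → (51/2, 9, -5/2)
T6 reflect across z = 0: (51/2, 9, -5/2) → (51/2, 9, 5/2)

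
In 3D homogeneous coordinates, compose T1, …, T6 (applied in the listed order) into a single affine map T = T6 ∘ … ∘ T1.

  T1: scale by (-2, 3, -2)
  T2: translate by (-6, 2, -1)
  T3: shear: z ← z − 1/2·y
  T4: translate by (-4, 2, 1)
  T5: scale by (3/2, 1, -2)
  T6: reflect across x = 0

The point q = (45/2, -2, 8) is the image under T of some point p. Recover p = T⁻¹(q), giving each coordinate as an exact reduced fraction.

T1 = [-2 0 0 0; 0 3 0 0; 0 0 -2 0; 0 0 0 1]
T2·T1 = [-2 0 0 -6; 0 3 0 2; 0 0 -2 -1; 0 0 0 1]
T3·…·T1 = [-2 0 0 -6; 0 3 0 2; 0 -3/2 -2 -2; 0 0 0 1]
T4·…·T1 = [-2 0 0 -10; 0 3 0 4; 0 -3/2 -2 -1; 0 0 0 1]
T5·…·T1 = [-3 0 0 -15; 0 3 0 4; 0 3 4 2; 0 0 0 1]
T6·…·T1 = [3 0 0 15; 0 3 0 4; 0 3 4 2; 0 0 0 1]
det M = 36; M⁻¹ = [1/3 0 0 -5; 0 1/3 0 -4/3; 0 -1/4 1/4 1/2; 0 0 0 1]
M⁻¹ · (45/2, -2, 8)ᵀ = (5/2, -2, 3)ᵀ

p = (5/2, -2, 3)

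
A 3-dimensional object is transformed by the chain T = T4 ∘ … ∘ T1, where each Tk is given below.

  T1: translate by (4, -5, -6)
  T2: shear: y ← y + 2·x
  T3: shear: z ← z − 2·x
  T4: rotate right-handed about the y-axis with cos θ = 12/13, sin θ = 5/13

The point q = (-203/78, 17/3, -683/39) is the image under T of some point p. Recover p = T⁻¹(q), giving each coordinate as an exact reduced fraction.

p = (1/3, 2, -5/2)

T1 = [1 0 0 4; 0 1 0 -5; 0 0 1 -6; 0 0 0 1]
T2·T1 = [1 0 0 4; 2 1 0 3; 0 0 1 -6; 0 0 0 1]
T3·…·T1 = [1 0 0 4; 2 1 0 3; -2 0 1 -14; 0 0 0 1]
T4·…·T1 = [2/13 0 5/13 -22/13; 2 1 0 3; -29/13 0 12/13 -188/13; 0 0 0 1]
det M = 1; M⁻¹ = [12/13 0 -5/13 -4; -24/13 1 10/13 5; 29/13 0 2/13 6; 0 0 0 1]
M⁻¹ · (-203/78, 17/3, -683/39)ᵀ = (1/3, 2, -5/2)ᵀ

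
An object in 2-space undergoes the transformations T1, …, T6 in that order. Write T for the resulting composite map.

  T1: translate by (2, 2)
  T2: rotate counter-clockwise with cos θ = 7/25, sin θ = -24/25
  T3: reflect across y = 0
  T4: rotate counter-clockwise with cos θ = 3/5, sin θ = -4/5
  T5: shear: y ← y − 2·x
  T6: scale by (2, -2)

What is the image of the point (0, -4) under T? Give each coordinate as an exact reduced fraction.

T1 translate by (2, 2): (0, -4) → (2, -2)
T2 rotate counter-clockwise with cos θ = 7/25, sin θ = -24/25: (2, -2) → (-34/25, -62/25)
T3 reflect across y = 0: (-34/25, -62/25) → (-34/25, 62/25)
T4 rotate counter-clockwise with cos θ = 3/5, sin θ = -4/5: (-34/25, 62/25) → (146/125, 322/125)
T5 shear: y ← y − 2·x: (146/125, 322/125) → (146/125, 6/25)
T6 scale by (2, -2): (146/125, 6/25) → (292/125, -12/25)

T(p) = (292/125, -12/25)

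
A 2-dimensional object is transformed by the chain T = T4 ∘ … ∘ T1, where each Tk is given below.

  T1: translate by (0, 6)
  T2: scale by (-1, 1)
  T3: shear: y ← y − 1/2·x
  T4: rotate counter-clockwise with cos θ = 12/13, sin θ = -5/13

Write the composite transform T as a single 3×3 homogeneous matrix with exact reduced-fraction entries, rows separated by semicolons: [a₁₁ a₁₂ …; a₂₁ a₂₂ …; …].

T1 = [1 0 0; 0 1 6; 0 0 1]
T2·T1 = [-1 0 0; 0 1 6; 0 0 1]
T3·…·T1 = [-1 0 0; 1/2 1 6; 0 0 1]
T4·…·T1 = [-19/26 5/13 30/13; 11/13 12/13 72/13; 0 0 1]

T = [-19/26 5/13 30/13; 11/13 12/13 72/13; 0 0 1]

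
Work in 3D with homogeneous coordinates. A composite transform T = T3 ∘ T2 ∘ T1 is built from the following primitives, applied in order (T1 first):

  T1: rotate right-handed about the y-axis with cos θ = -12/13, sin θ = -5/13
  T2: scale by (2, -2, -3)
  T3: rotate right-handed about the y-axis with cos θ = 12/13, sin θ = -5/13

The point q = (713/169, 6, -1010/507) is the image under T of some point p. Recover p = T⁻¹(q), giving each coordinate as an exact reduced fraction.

T1 = [-12/13 0 -5/13 0; 0 1 0 0; 5/13 0 -12/13 0; 0 0 0 1]
T2·T1 = [-24/13 0 -10/13 0; 0 -2 0 0; -15/13 0 36/13 0; 0 0 0 1]
T3·…·T1 = [-213/169 0 -300/169 0; 0 -2 0 0; -300/169 0 382/169 0; 0 0 0 1]
det M = 12; M⁻¹ = [-191/507 0 -50/169 0; 0 -1/2 0 0; -50/169 0 71/338 0; 0 0 0 1]
M⁻¹ · (713/169, 6, -1010/507)ᵀ = (-1, -3, -5/3)ᵀ

p = (-1, -3, -5/3)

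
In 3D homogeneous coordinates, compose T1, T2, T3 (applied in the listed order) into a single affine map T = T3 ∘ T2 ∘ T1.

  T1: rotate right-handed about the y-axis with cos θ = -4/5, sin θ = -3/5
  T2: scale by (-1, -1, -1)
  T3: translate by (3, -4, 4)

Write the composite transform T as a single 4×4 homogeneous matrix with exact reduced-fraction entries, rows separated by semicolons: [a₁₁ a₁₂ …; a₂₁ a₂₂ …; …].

T = [4/5 0 3/5 3; 0 -1 0 -4; -3/5 0 4/5 4; 0 0 0 1]

T1 = [-4/5 0 -3/5 0; 0 1 0 0; 3/5 0 -4/5 0; 0 0 0 1]
T2·T1 = [4/5 0 3/5 0; 0 -1 0 0; -3/5 0 4/5 0; 0 0 0 1]
T3·…·T1 = [4/5 0 3/5 3; 0 -1 0 -4; -3/5 0 4/5 4; 0 0 0 1]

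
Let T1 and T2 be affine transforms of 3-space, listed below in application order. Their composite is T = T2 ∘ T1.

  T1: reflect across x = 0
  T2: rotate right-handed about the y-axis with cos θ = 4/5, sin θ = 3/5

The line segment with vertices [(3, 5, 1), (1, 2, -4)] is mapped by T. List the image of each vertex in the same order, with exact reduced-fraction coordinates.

image vertices: (-9/5, 5, 13/5), (-16/5, 2, -13/5)

T1 reflect across x = 0: (3, 5, 1) → (-3, 5, 1); (1, 2, -4) → (-1, 2, -4)
T2 rotate right-handed about the y-axis with cos θ = 4/5, sin θ = 3/5: (-3, 5, 1) → (-9/5, 5, 13/5); (-1, 2, -4) → (-16/5, 2, -13/5)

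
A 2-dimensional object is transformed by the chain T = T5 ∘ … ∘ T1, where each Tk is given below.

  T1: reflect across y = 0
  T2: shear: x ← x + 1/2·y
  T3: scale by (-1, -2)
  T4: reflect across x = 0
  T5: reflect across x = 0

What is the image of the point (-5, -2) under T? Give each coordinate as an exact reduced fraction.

T1 reflect across y = 0: (-5, -2) → (-5, 2)
T2 shear: x ← x + 1/2·y: (-5, 2) → (-4, 2)
T3 scale by (-1, -2): (-4, 2) → (4, -4)
T4 reflect across x = 0: (4, -4) → (-4, -4)
T5 reflect across x = 0: (-4, -4) → (4, -4)

T(p) = (4, -4)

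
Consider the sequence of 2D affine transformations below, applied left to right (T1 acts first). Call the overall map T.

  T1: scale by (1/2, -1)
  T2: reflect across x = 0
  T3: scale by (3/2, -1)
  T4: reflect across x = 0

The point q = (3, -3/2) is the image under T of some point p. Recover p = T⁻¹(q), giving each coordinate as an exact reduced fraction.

T1 = [1/2 0 0; 0 -1 0; 0 0 1]
T2·T1 = [-1/2 0 0; 0 -1 0; 0 0 1]
T3·…·T1 = [-3/4 0 0; 0 1 0; 0 0 1]
T4·…·T1 = [3/4 0 0; 0 1 0; 0 0 1]
det M = 3/4; M⁻¹ = [4/3 0 0; 0 1 0; 0 0 1]
M⁻¹ · (3, -3/2)ᵀ = (4, -3/2)ᵀ

p = (4, -3/2)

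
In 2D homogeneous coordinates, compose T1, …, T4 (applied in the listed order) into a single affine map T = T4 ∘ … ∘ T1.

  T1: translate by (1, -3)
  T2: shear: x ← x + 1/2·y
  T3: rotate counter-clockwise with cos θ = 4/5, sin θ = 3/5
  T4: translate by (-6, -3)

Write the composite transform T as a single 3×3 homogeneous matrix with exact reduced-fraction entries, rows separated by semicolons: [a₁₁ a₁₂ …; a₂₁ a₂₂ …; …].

T = [4/5 -1/5 -23/5; 3/5 11/10 -57/10; 0 0 1]

T1 = [1 0 1; 0 1 -3; 0 0 1]
T2·T1 = [1 1/2 -1/2; 0 1 -3; 0 0 1]
T3·…·T1 = [4/5 -1/5 7/5; 3/5 11/10 -27/10; 0 0 1]
T4·…·T1 = [4/5 -1/5 -23/5; 3/5 11/10 -57/10; 0 0 1]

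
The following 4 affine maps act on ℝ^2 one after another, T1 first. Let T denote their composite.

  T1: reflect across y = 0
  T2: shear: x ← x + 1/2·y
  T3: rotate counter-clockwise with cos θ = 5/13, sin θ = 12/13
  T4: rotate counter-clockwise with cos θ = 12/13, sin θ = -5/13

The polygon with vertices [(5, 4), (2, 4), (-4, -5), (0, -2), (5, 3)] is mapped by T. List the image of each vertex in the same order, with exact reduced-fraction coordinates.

T1 reflect across y = 0: (5, 4) → (5, -4); (2, 4) → (2, -4); (-4, -5) → (-4, 5); (0, -2) → (0, 2); (5, 3) → (5, -3)
T2 shear: x ← x + 1/2·y: (5, -4) → (3, -4); (2, -4) → (0, -4); (-4, 5) → (-3/2, 5); (0, 2) → (1, 2); (5, -3) → (7/2, -3)
T3 rotate counter-clockwise with cos θ = 5/13, sin θ = 12/13: (3, -4) → (63/13, 16/13); (0, -4) → (48/13, -20/13); (-3/2, 5) → (-135/26, 7/13); (1, 2) → (-19/13, 22/13); (7/2, -3) → (107/26, 27/13)
T4 rotate counter-clockwise with cos θ = 12/13, sin θ = -5/13: (63/13, 16/13) → (836/169, -123/169); (48/13, -20/13) → (476/169, -480/169); (-135/26, 7/13) → (-775/169, 843/338); (-19/13, 22/13) → (-118/169, 359/169); (107/26, 27/13) → (777/169, 113/338)

image vertices: (836/169, -123/169), (476/169, -480/169), (-775/169, 843/338), (-118/169, 359/169), (777/169, 113/338)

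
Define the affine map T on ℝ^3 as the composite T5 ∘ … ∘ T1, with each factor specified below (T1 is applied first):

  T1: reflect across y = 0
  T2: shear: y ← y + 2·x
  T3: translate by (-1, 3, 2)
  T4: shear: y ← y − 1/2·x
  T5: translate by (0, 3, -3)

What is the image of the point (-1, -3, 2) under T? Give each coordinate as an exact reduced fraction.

T(p) = (-2, 8, 1)

T1 reflect across y = 0: (-1, -3, 2) → (-1, 3, 2)
T2 shear: y ← y + 2·x: (-1, 3, 2) → (-1, 1, 2)
T3 translate by (-1, 3, 2): (-1, 1, 2) → (-2, 4, 4)
T4 shear: y ← y − 1/2·x: (-2, 4, 4) → (-2, 5, 4)
T5 translate by (0, 3, -3): (-2, 5, 4) → (-2, 8, 1)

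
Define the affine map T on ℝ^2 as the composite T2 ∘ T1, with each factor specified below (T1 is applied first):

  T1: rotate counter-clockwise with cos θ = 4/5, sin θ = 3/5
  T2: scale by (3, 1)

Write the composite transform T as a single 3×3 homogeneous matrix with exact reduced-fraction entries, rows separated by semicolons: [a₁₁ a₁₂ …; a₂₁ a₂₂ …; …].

T = [12/5 -9/5 0; 3/5 4/5 0; 0 0 1]

T1 = [4/5 -3/5 0; 3/5 4/5 0; 0 0 1]
T2·T1 = [12/5 -9/5 0; 3/5 4/5 0; 0 0 1]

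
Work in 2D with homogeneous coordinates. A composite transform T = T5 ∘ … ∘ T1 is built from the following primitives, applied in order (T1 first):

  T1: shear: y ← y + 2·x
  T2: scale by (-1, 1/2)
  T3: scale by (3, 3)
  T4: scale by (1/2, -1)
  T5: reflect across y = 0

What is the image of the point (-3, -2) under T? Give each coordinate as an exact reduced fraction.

T(p) = (9/2, -12)

T1 shear: y ← y + 2·x: (-3, -2) → (-3, -8)
T2 scale by (-1, 1/2): (-3, -8) → (3, -4)
T3 scale by (3, 3): (3, -4) → (9, -12)
T4 scale by (1/2, -1): (9, -12) → (9/2, 12)
T5 reflect across y = 0: (9/2, 12) → (9/2, -12)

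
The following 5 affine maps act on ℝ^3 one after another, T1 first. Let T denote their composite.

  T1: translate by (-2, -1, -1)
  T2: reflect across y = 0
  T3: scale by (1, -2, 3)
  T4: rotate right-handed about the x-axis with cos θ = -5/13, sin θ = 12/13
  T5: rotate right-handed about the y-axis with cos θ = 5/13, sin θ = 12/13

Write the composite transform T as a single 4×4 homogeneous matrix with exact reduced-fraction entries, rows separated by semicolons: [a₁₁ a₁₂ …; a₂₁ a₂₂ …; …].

T = [5/13 288/169 -180/169 -238/169; 0 -10/13 -36/13 46/13; -12/13 120/169 -75/169 267/169; 0 0 0 1]

T1 = [1 0 0 -2; 0 1 0 -1; 0 0 1 -1; 0 0 0 1]
T2·T1 = [1 0 0 -2; 0 -1 0 1; 0 0 1 -1; 0 0 0 1]
T3·…·T1 = [1 0 0 -2; 0 2 0 -2; 0 0 3 -3; 0 0 0 1]
T4·…·T1 = [1 0 0 -2; 0 -10/13 -36/13 46/13; 0 24/13 -15/13 -9/13; 0 0 0 1]
T5·…·T1 = [5/13 288/169 -180/169 -238/169; 0 -10/13 -36/13 46/13; -12/13 120/169 -75/169 267/169; 0 0 0 1]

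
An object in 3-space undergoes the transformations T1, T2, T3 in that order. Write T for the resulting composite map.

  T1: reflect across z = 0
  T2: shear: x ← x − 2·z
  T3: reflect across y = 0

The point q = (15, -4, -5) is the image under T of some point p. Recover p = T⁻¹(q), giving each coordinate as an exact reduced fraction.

T1 = [1 0 0 0; 0 1 0 0; 0 0 -1 0; 0 0 0 1]
T2·T1 = [1 0 2 0; 0 1 0 0; 0 0 -1 0; 0 0 0 1]
T3·…·T1 = [1 0 2 0; 0 -1 0 0; 0 0 -1 0; 0 0 0 1]
det M = 1; M⁻¹ = [1 0 2 0; 0 -1 0 0; 0 0 -1 0; 0 0 0 1]
M⁻¹ · (15, -4, -5)ᵀ = (5, 4, 5)ᵀ

p = (5, 4, 5)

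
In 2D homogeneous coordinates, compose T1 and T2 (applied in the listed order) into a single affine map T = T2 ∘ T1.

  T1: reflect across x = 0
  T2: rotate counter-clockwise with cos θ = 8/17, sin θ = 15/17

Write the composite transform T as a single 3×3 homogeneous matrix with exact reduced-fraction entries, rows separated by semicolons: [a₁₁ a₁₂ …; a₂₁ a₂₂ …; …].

T1 = [-1 0 0; 0 1 0; 0 0 1]
T2·T1 = [-8/17 -15/17 0; -15/17 8/17 0; 0 0 1]

T = [-8/17 -15/17 0; -15/17 8/17 0; 0 0 1]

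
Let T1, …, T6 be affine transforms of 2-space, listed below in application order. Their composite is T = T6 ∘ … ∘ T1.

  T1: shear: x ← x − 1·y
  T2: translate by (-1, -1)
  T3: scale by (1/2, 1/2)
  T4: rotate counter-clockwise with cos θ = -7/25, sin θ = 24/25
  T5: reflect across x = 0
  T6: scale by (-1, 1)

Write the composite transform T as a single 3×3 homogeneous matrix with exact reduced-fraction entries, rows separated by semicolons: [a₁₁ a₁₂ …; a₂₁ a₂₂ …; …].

T = [-7/50 -17/50 31/50; 12/25 -31/50 -17/50; 0 0 1]

T1 = [1 -1 0; 0 1 0; 0 0 1]
T2·T1 = [1 -1 -1; 0 1 -1; 0 0 1]
T3·…·T1 = [1/2 -1/2 -1/2; 0 1/2 -1/2; 0 0 1]
T4·…·T1 = [-7/50 -17/50 31/50; 12/25 -31/50 -17/50; 0 0 1]
T5·…·T1 = [7/50 17/50 -31/50; 12/25 -31/50 -17/50; 0 0 1]
T6·…·T1 = [-7/50 -17/50 31/50; 12/25 -31/50 -17/50; 0 0 1]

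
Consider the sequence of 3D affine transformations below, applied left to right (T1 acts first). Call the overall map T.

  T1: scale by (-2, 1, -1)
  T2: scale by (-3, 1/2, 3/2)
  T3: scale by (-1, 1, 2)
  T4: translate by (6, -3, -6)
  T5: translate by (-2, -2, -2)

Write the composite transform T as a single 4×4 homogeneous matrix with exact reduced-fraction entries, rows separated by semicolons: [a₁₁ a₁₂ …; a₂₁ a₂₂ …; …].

T = [-6 0 0 4; 0 1/2 0 -5; 0 0 -3 -8; 0 0 0 1]

T1 = [-2 0 0 0; 0 1 0 0; 0 0 -1 0; 0 0 0 1]
T2·T1 = [6 0 0 0; 0 1/2 0 0; 0 0 -3/2 0; 0 0 0 1]
T3·…·T1 = [-6 0 0 0; 0 1/2 0 0; 0 0 -3 0; 0 0 0 1]
T4·…·T1 = [-6 0 0 6; 0 1/2 0 -3; 0 0 -3 -6; 0 0 0 1]
T5·…·T1 = [-6 0 0 4; 0 1/2 0 -5; 0 0 -3 -8; 0 0 0 1]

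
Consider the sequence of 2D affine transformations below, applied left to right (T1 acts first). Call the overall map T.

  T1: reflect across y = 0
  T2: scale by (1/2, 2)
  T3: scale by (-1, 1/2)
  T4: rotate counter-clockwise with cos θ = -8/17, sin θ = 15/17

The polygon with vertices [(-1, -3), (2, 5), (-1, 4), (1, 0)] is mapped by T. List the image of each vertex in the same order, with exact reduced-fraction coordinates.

image vertices: (-49/17, -33/34), (83/17, 25/17), (56/17, 79/34), (4/17, -15/34)

T1 reflect across y = 0: (-1, -3) → (-1, 3); (2, 5) → (2, -5); (-1, 4) → (-1, -4); (1, 0) → (1, 0)
T2 scale by (1/2, 2): (-1, 3) → (-1/2, 6); (2, -5) → (1, -10); (-1, -4) → (-1/2, -8); (1, 0) → (1/2, 0)
T3 scale by (-1, 1/2): (-1/2, 6) → (1/2, 3); (1, -10) → (-1, -5); (-1/2, -8) → (1/2, -4); (1/2, 0) → (-1/2, 0)
T4 rotate counter-clockwise with cos θ = -8/17, sin θ = 15/17: (1/2, 3) → (-49/17, -33/34); (-1, -5) → (83/17, 25/17); (1/2, -4) → (56/17, 79/34); (-1/2, 0) → (4/17, -15/34)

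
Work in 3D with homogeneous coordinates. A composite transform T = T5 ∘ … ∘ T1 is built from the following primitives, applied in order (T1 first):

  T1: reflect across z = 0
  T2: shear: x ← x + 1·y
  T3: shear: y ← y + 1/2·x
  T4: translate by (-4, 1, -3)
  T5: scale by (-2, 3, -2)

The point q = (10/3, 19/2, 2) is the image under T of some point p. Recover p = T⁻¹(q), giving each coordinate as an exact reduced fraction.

p = (4/3, 1, -2)

T1 = [1 0 0 0; 0 1 0 0; 0 0 -1 0; 0 0 0 1]
T2·T1 = [1 1 0 0; 0 1 0 0; 0 0 -1 0; 0 0 0 1]
T3·…·T1 = [1 1 0 0; 1/2 3/2 0 0; 0 0 -1 0; 0 0 0 1]
T4·…·T1 = [1 1 0 -4; 1/2 3/2 0 1; 0 0 -1 -3; 0 0 0 1]
T5·…·T1 = [-2 -2 0 8; 3/2 9/2 0 3; 0 0 2 6; 0 0 0 1]
det M = -12; M⁻¹ = [-3/4 -1/3 0 7; 1/4 1/3 0 -3; 0 0 1/2 -3; 0 0 0 1]
M⁻¹ · (10/3, 19/2, 2)ᵀ = (4/3, 1, -2)ᵀ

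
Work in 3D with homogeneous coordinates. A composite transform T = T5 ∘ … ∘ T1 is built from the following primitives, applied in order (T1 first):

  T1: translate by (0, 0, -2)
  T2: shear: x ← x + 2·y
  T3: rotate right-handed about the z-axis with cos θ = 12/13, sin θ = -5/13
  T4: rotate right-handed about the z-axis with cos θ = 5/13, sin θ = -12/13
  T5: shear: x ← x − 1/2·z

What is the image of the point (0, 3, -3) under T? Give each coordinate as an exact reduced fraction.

T(p) = (11/2, -6, -5)

T1 translate by (0, 0, -2): (0, 3, -3) → (0, 3, -5)
T2 shear: x ← x + 2·y: (0, 3, -5) → (6, 3, -5)
T3 rotate right-handed about the z-axis with cos θ = 12/13, sin θ = -5/13: (6, 3, -5) → (87/13, 6/13, -5)
T4 rotate right-handed about the z-axis with cos θ = 5/13, sin θ = -12/13: (87/13, 6/13, -5) → (3, -6, -5)
T5 shear: x ← x − 1/2·z: (3, -6, -5) → (11/2, -6, -5)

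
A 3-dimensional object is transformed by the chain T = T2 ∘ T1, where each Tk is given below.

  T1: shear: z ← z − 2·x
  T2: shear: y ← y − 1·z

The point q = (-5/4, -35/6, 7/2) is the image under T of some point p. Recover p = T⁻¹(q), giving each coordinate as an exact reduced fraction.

T1 = [1 0 0 0; 0 1 0 0; -2 0 1 0; 0 0 0 1]
T2·T1 = [1 0 0 0; 2 1 -1 0; -2 0 1 0; 0 0 0 1]
det M = 1; M⁻¹ = [1 0 0 0; 0 1 1 0; 2 0 1 0; 0 0 0 1]
M⁻¹ · (-5/4, -35/6, 7/2)ᵀ = (-5/4, -7/3, 1)ᵀ

p = (-5/4, -7/3, 1)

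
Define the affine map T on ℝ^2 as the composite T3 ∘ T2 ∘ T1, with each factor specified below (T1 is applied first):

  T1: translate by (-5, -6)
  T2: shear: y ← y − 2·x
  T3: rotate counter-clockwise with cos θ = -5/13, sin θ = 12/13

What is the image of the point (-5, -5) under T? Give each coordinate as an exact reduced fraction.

T1 translate by (-5, -6): (-5, -5) → (-10, -11)
T2 shear: y ← y − 2·x: (-10, -11) → (-10, 9)
T3 rotate counter-clockwise with cos θ = -5/13, sin θ = 12/13: (-10, 9) → (-58/13, -165/13)

T(p) = (-58/13, -165/13)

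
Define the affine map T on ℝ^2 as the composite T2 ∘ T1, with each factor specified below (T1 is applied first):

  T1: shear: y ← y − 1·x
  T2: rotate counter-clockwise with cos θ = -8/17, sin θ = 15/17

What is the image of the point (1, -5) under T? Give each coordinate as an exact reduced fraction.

T(p) = (82/17, 63/17)

T1 shear: y ← y − 1·x: (1, -5) → (1, -6)
T2 rotate counter-clockwise with cos θ = -8/17, sin θ = 15/17: (1, -6) → (82/17, 63/17)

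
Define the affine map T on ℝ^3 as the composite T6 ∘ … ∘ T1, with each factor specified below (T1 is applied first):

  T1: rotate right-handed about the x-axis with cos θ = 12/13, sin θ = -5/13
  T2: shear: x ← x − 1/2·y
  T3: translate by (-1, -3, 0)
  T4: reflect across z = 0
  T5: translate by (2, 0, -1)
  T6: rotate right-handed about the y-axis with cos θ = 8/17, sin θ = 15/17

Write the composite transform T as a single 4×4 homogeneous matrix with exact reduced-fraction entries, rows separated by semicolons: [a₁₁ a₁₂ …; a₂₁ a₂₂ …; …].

T = [8/17 27/221 -200/221 -7/17; 0 12/13 5/13 -3; -15/17 10/17 -9/34 -23/17; 0 0 0 1]

T1 = [1 0 0 0; 0 12/13 5/13 0; 0 -5/13 12/13 0; 0 0 0 1]
T2·T1 = [1 -6/13 -5/26 0; 0 12/13 5/13 0; 0 -5/13 12/13 0; 0 0 0 1]
T3·…·T1 = [1 -6/13 -5/26 -1; 0 12/13 5/13 -3; 0 -5/13 12/13 0; 0 0 0 1]
T4·…·T1 = [1 -6/13 -5/26 -1; 0 12/13 5/13 -3; 0 5/13 -12/13 0; 0 0 0 1]
T5·…·T1 = [1 -6/13 -5/26 1; 0 12/13 5/13 -3; 0 5/13 -12/13 -1; 0 0 0 1]
T6·…·T1 = [8/17 27/221 -200/221 -7/17; 0 12/13 5/13 -3; -15/17 10/17 -9/34 -23/17; 0 0 0 1]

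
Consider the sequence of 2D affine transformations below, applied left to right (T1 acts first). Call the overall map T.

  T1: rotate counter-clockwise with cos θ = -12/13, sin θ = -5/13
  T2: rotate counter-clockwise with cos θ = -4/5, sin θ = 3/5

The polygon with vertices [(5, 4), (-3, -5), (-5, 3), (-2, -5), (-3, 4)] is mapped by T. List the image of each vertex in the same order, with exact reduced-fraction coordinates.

image vertices: (379/65, 172/65), (-269/65, -267/65), (-267/65, 269/65), (-206/65, -283/65), (-25/13, 60/13)

T1 rotate counter-clockwise with cos θ = -12/13, sin θ = -5/13: (5, 4) → (-40/13, -73/13); (-3, -5) → (11/13, 75/13); (-5, 3) → (75/13, -11/13); (-2, -5) → (-1/13, 70/13); (-3, 4) → (56/13, -33/13)
T2 rotate counter-clockwise with cos θ = -4/5, sin θ = 3/5: (-40/13, -73/13) → (379/65, 172/65); (11/13, 75/13) → (-269/65, -267/65); (75/13, -11/13) → (-267/65, 269/65); (-1/13, 70/13) → (-206/65, -283/65); (56/13, -33/13) → (-25/13, 60/13)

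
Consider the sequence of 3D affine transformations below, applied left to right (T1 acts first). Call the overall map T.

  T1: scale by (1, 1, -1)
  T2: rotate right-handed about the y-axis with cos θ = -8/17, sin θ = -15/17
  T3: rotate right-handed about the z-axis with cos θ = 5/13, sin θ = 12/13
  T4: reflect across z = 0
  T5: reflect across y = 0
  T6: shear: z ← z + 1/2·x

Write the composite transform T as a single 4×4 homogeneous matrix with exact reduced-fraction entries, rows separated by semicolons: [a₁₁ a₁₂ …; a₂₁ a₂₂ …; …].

T1 = [1 0 0 0; 0 1 0 0; 0 0 -1 0; 0 0 0 1]
T2·T1 = [-8/17 0 15/17 0; 0 1 0 0; 15/17 0 8/17 0; 0 0 0 1]
T3·…·T1 = [-40/221 -12/13 75/221 0; -96/221 5/13 180/221 0; 15/17 0 8/17 0; 0 0 0 1]
T4·…·T1 = [-40/221 -12/13 75/221 0; -96/221 5/13 180/221 0; -15/17 0 -8/17 0; 0 0 0 1]
T5·…·T1 = [-40/221 -12/13 75/221 0; 96/221 -5/13 -180/221 0; -15/17 0 -8/17 0; 0 0 0 1]
T6·…·T1 = [-40/221 -12/13 75/221 0; 96/221 -5/13 -180/221 0; -215/221 -6/13 -133/442 0; 0 0 0 1]

T = [-40/221 -12/13 75/221 0; 96/221 -5/13 -180/221 0; -215/221 -6/13 -133/442 0; 0 0 0 1]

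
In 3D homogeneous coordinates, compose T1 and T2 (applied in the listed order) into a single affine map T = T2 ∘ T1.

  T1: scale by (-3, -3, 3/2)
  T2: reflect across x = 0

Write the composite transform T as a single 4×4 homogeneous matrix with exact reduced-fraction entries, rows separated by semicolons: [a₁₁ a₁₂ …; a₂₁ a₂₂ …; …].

T1 = [-3 0 0 0; 0 -3 0 0; 0 0 3/2 0; 0 0 0 1]
T2·T1 = [3 0 0 0; 0 -3 0 0; 0 0 3/2 0; 0 0 0 1]

T = [3 0 0 0; 0 -3 0 0; 0 0 3/2 0; 0 0 0 1]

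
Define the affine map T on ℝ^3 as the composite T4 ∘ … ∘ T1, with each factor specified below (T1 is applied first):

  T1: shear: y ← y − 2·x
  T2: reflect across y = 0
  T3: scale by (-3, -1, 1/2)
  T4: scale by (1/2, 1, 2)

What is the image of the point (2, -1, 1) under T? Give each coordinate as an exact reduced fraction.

T1 shear: y ← y − 2·x: (2, -1, 1) → (2, -5, 1)
T2 reflect across y = 0: (2, -5, 1) → (2, 5, 1)
T3 scale by (-3, -1, 1/2): (2, 5, 1) → (-6, -5, 1/2)
T4 scale by (1/2, 1, 2): (-6, -5, 1/2) → (-3, -5, 1)

T(p) = (-3, -5, 1)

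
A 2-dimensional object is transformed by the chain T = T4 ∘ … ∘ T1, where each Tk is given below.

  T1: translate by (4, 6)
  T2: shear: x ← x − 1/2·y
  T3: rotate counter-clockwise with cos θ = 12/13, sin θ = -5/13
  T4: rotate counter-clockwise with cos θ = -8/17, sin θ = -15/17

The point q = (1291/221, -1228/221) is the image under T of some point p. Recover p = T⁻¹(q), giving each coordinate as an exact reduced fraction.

T1 = [1 0 4; 0 1 6; 0 0 1]
T2·T1 = [1 -1/2 1; 0 1 6; 0 0 1]
T3·…·T1 = [12/13 -1/13 42/13; -5/13 29/26 67/13; 0 0 1]
T4·…·T1 = [-171/221 451/442 669/221; -140/221 -101/221 -1166/221; 0 0 1]
det M = 1; M⁻¹ = [-101/221 -451/442 -4; 140/221 -171/221 -6; 0 0 1]
M⁻¹ · (1291/221, -1228/221)ᵀ = (-1, 2)ᵀ

p = (-1, 2)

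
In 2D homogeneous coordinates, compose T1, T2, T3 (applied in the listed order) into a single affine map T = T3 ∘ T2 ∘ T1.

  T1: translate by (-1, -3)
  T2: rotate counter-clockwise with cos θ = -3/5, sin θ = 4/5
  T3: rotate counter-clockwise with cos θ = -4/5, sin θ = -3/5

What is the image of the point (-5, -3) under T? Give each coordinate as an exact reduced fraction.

T1 translate by (-1, -3): (-5, -3) → (-6, -6)
T2 rotate counter-clockwise with cos θ = -3/5, sin θ = 4/5: (-6, -6) → (42/5, -6/5)
T3 rotate counter-clockwise with cos θ = -4/5, sin θ = -3/5: (42/5, -6/5) → (-186/25, -102/25)

T(p) = (-186/25, -102/25)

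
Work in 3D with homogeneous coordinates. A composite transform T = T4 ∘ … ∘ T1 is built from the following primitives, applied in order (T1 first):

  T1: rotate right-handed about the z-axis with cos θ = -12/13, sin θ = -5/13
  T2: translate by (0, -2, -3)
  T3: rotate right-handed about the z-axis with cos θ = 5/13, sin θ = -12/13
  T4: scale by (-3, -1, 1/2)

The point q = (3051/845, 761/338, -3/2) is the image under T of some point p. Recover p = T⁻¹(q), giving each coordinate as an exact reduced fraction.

T1 = [-12/13 5/13 0 0; -5/13 -12/13 0 0; 0 0 1 0; 0 0 0 1]
T2·T1 = [-12/13 5/13 0 0; -5/13 -12/13 0 -2; 0 0 1 -3; 0 0 0 1]
T3·…·T1 = [-120/169 -119/169 0 -24/13; 119/169 -120/169 0 -10/13; 0 0 1 -3; 0 0 0 1]
T4·…·T1 = [360/169 357/169 0 72/13; -119/169 120/169 0 10/13; 0 0 1/2 -3/2; 0 0 0 1]
det M = 3/2; M⁻¹ = [40/169 -119/169 0 -10/13; 119/507 120/169 0 -24/13; 0 0 2 3; 0 0 0 1]
M⁻¹ · (3051/845, 761/338, -3/2)ᵀ = (-3/2, 3/5, 0)ᵀ

p = (-3/2, 3/5, 0)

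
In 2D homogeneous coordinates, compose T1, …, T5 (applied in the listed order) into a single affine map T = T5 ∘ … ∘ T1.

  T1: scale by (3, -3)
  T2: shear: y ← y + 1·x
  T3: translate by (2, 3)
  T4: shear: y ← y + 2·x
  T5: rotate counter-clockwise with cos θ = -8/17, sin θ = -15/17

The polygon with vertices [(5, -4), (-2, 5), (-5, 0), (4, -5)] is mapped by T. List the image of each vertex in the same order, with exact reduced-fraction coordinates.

T1 scale by (3, -3): (5, -4) → (15, 12); (-2, 5) → (-6, -15); (-5, 0) → (-15, 0); (4, -5) → (12, 15)
T2 shear: y ← y + 1·x: (15, 12) → (15, 27); (-6, -15) → (-6, -21); (-15, 0) → (-15, -15); (12, 15) → (12, 27)
T3 translate by (2, 3): (15, 27) → (17, 30); (-6, -21) → (-4, -18); (-15, -15) → (-13, -12); (12, 27) → (14, 30)
T4 shear: y ← y + 2·x: (17, 30) → (17, 64); (-4, -18) → (-4, -26); (-13, -12) → (-13, -38); (14, 30) → (14, 58)
T5 rotate counter-clockwise with cos θ = -8/17, sin θ = -15/17: (17, 64) → (824/17, -767/17); (-4, -26) → (-358/17, 268/17); (-13, -38) → (-466/17, 499/17); (14, 58) → (758/17, -674/17)

image vertices: (824/17, -767/17), (-358/17, 268/17), (-466/17, 499/17), (758/17, -674/17)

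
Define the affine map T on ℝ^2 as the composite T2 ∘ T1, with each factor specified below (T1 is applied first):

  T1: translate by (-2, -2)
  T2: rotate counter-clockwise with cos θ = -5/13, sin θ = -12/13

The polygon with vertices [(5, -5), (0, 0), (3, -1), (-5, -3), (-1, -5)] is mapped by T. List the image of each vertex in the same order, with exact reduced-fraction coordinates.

image vertices: (-99/13, -1/13), (-14/13, 34/13), (-41/13, 3/13), (-25/13, 109/13), (-69/13, 71/13)

T1 translate by (-2, -2): (5, -5) → (3, -7); (0, 0) → (-2, -2); (3, -1) → (1, -3); (-5, -3) → (-7, -5); (-1, -5) → (-3, -7)
T2 rotate counter-clockwise with cos θ = -5/13, sin θ = -12/13: (3, -7) → (-99/13, -1/13); (-2, -2) → (-14/13, 34/13); (1, -3) → (-41/13, 3/13); (-7, -5) → (-25/13, 109/13); (-3, -7) → (-69/13, 71/13)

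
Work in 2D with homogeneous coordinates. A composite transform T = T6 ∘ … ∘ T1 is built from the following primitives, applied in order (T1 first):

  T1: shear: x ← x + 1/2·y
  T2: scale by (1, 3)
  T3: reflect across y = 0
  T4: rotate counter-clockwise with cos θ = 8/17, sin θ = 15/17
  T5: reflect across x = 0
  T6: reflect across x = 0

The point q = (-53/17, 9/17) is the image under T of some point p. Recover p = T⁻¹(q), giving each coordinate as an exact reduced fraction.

T1 = [1 1/2 0; 0 1 0; 0 0 1]
T2·T1 = [1 1/2 0; 0 3 0; 0 0 1]
T3·…·T1 = [1 1/2 0; 0 -3 0; 0 0 1]
T4·…·T1 = [8/17 49/17 0; 15/17 -33/34 0; 0 0 1]
T5·…·T1 = [-8/17 -49/17 0; 15/17 -33/34 0; 0 0 1]
T6·…·T1 = [8/17 49/17 0; 15/17 -33/34 0; 0 0 1]
det M = -3; M⁻¹ = [11/34 49/51 0; 5/17 -8/51 0; 0 0 1]
M⁻¹ · (-53/17, 9/17)ᵀ = (-1/2, -1)ᵀ

p = (-1/2, -1)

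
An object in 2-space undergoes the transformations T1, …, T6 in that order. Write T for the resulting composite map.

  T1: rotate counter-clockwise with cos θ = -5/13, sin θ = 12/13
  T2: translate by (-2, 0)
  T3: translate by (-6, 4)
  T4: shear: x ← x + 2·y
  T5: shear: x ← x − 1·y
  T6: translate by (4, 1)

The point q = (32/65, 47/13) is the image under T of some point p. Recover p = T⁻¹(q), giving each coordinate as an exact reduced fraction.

p = (-2, -6/5)

T1 = [-5/13 -12/13 0; 12/13 -5/13 0; 0 0 1]
T2·T1 = [-5/13 -12/13 -2; 12/13 -5/13 0; 0 0 1]
T3·…·T1 = [-5/13 -12/13 -8; 12/13 -5/13 4; 0 0 1]
T4·…·T1 = [19/13 -22/13 0; 12/13 -5/13 4; 0 0 1]
T5·…·T1 = [7/13 -17/13 -4; 12/13 -5/13 4; 0 0 1]
T6·…·T1 = [7/13 -17/13 0; 12/13 -5/13 5; 0 0 1]
det M = 1; M⁻¹ = [-5/13 17/13 -85/13; -12/13 7/13 -35/13; 0 0 1]
M⁻¹ · (32/65, 47/13)ᵀ = (-2, -6/5)ᵀ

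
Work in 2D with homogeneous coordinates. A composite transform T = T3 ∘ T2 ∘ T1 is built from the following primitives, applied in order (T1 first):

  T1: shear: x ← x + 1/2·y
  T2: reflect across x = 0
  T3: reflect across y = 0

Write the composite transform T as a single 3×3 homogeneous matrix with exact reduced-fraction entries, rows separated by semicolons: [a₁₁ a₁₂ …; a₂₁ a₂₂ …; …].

T = [-1 -1/2 0; 0 -1 0; 0 0 1]

T1 = [1 1/2 0; 0 1 0; 0 0 1]
T2·T1 = [-1 -1/2 0; 0 1 0; 0 0 1]
T3·…·T1 = [-1 -1/2 0; 0 -1 0; 0 0 1]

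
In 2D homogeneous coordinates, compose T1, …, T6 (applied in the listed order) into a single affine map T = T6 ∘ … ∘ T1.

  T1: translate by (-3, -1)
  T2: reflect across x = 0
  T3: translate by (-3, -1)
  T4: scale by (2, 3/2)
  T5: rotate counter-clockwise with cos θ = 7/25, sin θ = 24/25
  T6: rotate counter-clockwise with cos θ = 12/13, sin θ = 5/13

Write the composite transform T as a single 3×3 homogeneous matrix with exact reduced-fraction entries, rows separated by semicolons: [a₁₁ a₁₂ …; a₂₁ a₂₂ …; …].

T = [72/325 -969/650 969/325; -646/325 -54/325 108/325; 0 0 1]

T1 = [1 0 -3; 0 1 -1; 0 0 1]
T2·T1 = [-1 0 3; 0 1 -1; 0 0 1]
T3·…·T1 = [-1 0 0; 0 1 -2; 0 0 1]
T4·…·T1 = [-2 0 0; 0 3/2 -3; 0 0 1]
T5·…·T1 = [-14/25 -36/25 72/25; -48/25 21/50 -21/25; 0 0 1]
T6·…·T1 = [72/325 -969/650 969/325; -646/325 -54/325 108/325; 0 0 1]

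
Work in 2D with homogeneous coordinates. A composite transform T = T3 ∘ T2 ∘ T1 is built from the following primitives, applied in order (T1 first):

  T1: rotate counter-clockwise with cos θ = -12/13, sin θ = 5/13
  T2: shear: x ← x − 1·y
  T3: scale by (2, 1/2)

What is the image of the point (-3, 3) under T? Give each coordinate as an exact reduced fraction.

T1 rotate counter-clockwise with cos θ = -12/13, sin θ = 5/13: (-3, 3) → (21/13, -51/13)
T2 shear: x ← x − 1·y: (21/13, -51/13) → (72/13, -51/13)
T3 scale by (2, 1/2): (72/13, -51/13) → (144/13, -51/26)

T(p) = (144/13, -51/26)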